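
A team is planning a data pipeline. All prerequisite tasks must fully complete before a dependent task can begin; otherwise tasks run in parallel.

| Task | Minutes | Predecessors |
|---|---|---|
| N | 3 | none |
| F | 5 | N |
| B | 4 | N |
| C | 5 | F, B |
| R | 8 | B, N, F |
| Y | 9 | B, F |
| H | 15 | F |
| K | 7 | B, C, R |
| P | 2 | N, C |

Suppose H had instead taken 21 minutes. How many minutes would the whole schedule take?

29

Actual critical path: N→F→H = 3+5+15 = 23 ⇒ 23 minutes.
H is on the critical path; changing it to 21 makes that path 29 minutes.
The critical path is still N→F→H; finish is now 29 minutes.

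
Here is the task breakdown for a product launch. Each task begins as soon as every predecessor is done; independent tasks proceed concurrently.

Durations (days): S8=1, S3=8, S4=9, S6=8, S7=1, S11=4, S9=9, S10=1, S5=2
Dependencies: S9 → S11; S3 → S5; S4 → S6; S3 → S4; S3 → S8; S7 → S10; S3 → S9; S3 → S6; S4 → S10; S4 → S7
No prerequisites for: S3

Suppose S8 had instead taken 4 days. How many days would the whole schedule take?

25

Critical path before the change: S3→S4→S6 = 8+9+8 = 25 giving 25 days.
The longest path through S8 is only 9 days, so S8 has float 16.
No other chain overtakes it, so the finish is 25 days.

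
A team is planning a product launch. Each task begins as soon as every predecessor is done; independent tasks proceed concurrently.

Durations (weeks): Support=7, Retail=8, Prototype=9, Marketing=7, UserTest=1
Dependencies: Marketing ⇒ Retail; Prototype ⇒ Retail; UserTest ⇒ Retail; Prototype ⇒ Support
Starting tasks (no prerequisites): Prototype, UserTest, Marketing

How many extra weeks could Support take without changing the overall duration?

The longest chain is Prototype→Retail = 9+8 = 17; overall finish 17 weeks.
Support finishes as early as 16 and must finish by 17.
So Support can slip 17 − 16 = 1 week.

1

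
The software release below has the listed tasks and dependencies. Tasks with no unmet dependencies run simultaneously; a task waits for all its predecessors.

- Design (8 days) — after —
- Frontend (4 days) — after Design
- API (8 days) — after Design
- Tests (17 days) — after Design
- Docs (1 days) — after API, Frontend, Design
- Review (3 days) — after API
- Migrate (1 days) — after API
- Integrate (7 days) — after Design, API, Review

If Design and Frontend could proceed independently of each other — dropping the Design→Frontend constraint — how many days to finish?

Before: longest chain Design→API→Review→Integrate = 8+8+3+7 = 26, finish 26.
Without Design→Frontend, Frontend's earliest start moves from 8 to 0.
The longest chain is now Design→API→Review→Integrate = 8+8+3+7 = 26, so the job takes 26 days.

26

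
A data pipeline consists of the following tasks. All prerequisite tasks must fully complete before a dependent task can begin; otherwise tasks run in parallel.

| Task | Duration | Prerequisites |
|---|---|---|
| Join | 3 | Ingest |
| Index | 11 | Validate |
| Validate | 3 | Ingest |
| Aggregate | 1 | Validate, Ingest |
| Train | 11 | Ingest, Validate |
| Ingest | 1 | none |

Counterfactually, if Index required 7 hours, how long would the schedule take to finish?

15

As given, the longest chain is Ingest→Validate→Index = 1+3+11 = 15, so the finish is 15 hours.
Since Index is critical, the -4 change carries straight to that chain (now 11 hours).
New critical path: Ingest→Validate→Train = 1+3+11 = 15 ⇒ 15 hours.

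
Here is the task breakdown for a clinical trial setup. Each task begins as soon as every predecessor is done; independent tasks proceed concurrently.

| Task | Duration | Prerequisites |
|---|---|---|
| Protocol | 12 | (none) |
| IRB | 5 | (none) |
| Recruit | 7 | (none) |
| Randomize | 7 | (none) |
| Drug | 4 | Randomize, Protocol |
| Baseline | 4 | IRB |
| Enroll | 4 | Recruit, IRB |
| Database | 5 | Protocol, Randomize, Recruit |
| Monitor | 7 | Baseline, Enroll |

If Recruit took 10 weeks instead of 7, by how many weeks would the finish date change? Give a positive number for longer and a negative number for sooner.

Critical path before the change: Recruit→Enroll→Monitor = 7+4+7 = 18 giving 18 weeks.
Since Recruit is critical, the +3 change carries straight to that chain (now 21 weeks).
The critical path is still Recruit→Enroll→Monitor; finish is now 21 weeks.
Change in finish: 21 − 18 = +3 weeks.

3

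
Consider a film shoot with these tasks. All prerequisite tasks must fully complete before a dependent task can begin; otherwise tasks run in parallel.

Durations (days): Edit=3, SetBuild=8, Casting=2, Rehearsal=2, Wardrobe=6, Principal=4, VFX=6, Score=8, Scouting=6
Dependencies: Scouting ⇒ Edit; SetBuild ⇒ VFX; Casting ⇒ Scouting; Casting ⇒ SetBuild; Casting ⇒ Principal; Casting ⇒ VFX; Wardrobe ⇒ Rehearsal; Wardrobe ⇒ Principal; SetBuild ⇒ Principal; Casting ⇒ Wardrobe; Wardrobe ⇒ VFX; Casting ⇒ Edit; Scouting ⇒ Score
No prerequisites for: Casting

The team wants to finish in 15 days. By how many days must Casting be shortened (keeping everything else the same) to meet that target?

1

Current finish: 16 days; target: 15.
Casting is on every critical path, so each day cut from Casting cuts the finish by one (this holds down to a finish of 15).
Need 16 − 15 = 1 day off Casting → Casting becomes 1 day, finish becomes 15.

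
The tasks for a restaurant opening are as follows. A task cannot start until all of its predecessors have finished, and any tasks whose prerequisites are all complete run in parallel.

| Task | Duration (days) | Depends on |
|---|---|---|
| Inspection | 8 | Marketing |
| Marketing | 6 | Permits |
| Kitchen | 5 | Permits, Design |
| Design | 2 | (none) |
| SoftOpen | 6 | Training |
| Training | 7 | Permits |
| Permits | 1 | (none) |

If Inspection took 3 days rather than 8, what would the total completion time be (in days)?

The binding path is Permits→Marketing→Inspection = 1+6+8 = 15; finish at 15 days.
Since Inspection is critical, the -5 change carries straight to that chain (now 10 days).
Now Permits→Training→SoftOpen = 1+7+6 = 14 is longest, so the finish becomes 14 days.

14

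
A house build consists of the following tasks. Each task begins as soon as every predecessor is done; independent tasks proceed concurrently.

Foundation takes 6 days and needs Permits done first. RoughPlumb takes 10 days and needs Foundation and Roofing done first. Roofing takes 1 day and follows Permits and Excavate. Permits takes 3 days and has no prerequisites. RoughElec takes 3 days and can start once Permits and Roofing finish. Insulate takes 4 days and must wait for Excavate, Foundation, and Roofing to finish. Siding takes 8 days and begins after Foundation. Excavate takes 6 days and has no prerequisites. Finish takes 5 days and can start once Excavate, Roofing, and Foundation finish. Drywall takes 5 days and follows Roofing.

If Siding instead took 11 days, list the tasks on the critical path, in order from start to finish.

Permits, Foundation, Siding

Baseline: Permits→Foundation→RoughPlumb = 3+6+10 = 19 → 19 days.
Siding has 2 days of float (longest path through it is 17).
The binding chain switches to Permits→Foundation→Siding = 3+6+11 = 20; finish 20 days.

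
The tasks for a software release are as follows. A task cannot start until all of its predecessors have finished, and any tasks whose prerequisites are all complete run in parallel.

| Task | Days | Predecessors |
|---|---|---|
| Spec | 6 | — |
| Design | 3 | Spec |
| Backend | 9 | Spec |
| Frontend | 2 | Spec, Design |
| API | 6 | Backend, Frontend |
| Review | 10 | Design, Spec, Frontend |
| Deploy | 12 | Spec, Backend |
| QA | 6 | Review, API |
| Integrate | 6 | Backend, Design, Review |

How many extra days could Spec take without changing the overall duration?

0

Critical path: Spec→Design→Frontend→Review→QA = 6+3+2+10+6 = 27, so the finish is 27 days.
The longest chain containing Spec totals 27 days.
Slack of Spec = 0 − 0 = 0 days.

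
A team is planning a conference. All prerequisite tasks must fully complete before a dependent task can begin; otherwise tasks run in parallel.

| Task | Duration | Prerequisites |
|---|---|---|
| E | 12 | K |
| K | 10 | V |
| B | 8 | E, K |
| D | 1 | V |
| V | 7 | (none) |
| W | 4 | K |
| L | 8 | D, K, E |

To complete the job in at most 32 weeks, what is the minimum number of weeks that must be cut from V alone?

5

Current finish: 37 weeks; target: 32.
V is on every critical path, so each week cut from V cuts the finish by one (this holds down to a finish of 31).
Need 37 − 32 = 5 weeks off V → V becomes 2 weeks, finish becomes 32.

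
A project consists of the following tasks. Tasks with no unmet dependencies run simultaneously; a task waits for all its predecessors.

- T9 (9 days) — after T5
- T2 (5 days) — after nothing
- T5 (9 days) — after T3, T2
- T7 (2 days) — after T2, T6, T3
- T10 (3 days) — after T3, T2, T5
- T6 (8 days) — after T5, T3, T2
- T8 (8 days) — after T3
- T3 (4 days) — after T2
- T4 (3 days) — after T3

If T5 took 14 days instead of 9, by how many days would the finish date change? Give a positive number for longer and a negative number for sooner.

Critical path before the change: T2→T3→T5→T6→T7 = 5+4+9+8+2 = 28 giving 28 days.
Since T5 is critical, the +5 change carries straight to that chain (now 33 days).
That remains the longest chain; total 33 days.
Change in finish: 33 − 28 = +5 days.

5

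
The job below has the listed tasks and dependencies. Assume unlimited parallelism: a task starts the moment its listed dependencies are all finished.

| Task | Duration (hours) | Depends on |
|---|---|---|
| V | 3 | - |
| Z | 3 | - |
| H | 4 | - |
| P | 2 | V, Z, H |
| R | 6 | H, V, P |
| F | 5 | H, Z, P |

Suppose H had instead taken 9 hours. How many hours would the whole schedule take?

The binding path is H→P→R = 4+2+6 = 12; finish at 12 hours.
H lies on that path, so at 9 hours the path becomes 17 hours.
That remains the longest chain; total 17 hours.

17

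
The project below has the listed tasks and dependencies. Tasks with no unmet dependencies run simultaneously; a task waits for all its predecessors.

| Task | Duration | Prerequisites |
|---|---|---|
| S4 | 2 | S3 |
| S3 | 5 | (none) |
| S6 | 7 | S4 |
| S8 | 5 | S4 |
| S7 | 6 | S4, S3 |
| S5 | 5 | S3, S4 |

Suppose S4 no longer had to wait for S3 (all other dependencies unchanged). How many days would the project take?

11

With the dependency in place, S3→S4→S6 = 5+2+7 = 14 sets the finish at 14 days.
Without S3→S4, S4's earliest start moves from 5 to 0.
The longest chain is now S3→S7 = 5+6 = 11, so the project takes 11 days.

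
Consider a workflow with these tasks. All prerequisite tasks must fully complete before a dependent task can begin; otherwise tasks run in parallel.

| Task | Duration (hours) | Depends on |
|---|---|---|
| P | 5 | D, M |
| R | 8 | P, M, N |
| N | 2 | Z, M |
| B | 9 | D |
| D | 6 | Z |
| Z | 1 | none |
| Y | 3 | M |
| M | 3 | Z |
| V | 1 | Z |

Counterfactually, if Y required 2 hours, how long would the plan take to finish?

Critical path before the change: Z→D→P→R = 1+6+5+8 = 20 giving 20 hours.
Y is off the critical path — its longest chain is 7 hours, giving 13 of slack.
No other chain overtakes it, so the finish is 20 hours.

20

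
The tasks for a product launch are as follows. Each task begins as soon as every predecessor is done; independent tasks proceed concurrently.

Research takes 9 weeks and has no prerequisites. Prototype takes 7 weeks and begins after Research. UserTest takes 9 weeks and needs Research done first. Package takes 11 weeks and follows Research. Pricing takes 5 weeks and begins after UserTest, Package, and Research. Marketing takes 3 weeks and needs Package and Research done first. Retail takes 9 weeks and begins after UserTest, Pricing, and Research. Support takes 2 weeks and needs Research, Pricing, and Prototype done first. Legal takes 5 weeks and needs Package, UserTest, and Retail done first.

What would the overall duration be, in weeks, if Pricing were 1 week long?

35

Actual critical path: Research→Package→Pricing→Retail→Legal = 9+11+5+9+5 = 39 ⇒ 39 weeks.
Since Pricing is critical, the -4 change carries straight to that chain (now 35 weeks).
The critical path is still Research→Package→Pricing→Retail→Legal; finish is now 35 weeks.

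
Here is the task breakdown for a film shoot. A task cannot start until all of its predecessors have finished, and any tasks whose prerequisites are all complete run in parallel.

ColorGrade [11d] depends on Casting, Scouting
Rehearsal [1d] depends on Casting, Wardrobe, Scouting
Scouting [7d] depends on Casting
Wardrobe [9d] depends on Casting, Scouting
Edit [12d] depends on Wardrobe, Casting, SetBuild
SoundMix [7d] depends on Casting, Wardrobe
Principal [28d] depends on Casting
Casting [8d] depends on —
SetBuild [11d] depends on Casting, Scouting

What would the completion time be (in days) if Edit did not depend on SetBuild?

Before: longest chain Casting→Scouting→SetBuild→Edit = 8+7+11+12 = 38, finish 38.
Without SetBuild→Edit, Edit's earliest start moves from 26 to 24.
New critical path: Casting→Scouting→Wardrobe→Edit = 8+7+9+12 = 36 ⇒ 36 days.

36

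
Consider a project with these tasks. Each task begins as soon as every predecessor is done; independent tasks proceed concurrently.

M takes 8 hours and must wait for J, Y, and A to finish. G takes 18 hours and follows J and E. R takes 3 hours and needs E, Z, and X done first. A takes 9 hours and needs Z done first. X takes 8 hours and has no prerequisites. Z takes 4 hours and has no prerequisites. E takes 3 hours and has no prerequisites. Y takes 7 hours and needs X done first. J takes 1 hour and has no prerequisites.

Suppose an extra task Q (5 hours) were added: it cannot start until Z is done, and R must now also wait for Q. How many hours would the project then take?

23

Originally the project takes 23 hours.
With Q inserted, R now waits for max(E, Z, X, Q).
New critical path: X→Y→M = 8+7+8 = 23 ⇒ 23 hours.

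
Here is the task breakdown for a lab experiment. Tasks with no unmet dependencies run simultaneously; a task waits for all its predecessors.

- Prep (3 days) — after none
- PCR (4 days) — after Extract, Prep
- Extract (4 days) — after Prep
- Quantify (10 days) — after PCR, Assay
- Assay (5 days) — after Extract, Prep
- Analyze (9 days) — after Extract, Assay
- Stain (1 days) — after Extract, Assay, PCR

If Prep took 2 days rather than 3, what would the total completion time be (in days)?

21

Baseline: Prep→Extract→Assay→Quantify = 3+4+5+10 = 22 → 22 days.
Prep is on the critical path; changing it to 2 makes that path 21 days.
That remains the longest chain; total 21 days.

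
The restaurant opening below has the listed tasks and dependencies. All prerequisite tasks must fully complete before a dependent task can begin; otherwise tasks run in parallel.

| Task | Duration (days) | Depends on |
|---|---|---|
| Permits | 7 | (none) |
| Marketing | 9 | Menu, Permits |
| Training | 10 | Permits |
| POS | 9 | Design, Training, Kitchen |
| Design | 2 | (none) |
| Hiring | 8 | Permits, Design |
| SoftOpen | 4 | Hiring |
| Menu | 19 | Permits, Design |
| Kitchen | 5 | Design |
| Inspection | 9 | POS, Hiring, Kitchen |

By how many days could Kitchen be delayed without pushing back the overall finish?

10

Permits→Menu→Marketing = 7+19+9 = 35 sets the makespan at 35 days.
Longest path through Kitchen: 25 days (earliest finish 7, latest finish 17).
Slack of Kitchen = 12 − 2 = 10 days.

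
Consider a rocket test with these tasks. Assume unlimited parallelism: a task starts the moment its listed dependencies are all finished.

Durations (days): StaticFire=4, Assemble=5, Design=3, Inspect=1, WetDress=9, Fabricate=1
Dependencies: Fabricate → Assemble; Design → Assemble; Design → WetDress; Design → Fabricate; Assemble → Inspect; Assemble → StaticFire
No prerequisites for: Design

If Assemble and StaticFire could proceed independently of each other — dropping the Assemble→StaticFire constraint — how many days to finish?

12

Before: longest chain Design→Fabricate→Assemble→StaticFire = 3+1+5+4 = 13, finish 13.
Without Assemble→StaticFire, StaticFire's earliest start moves from 9 to 0.
New critical path: Design→WetDress = 3+9 = 12 ⇒ 12 days.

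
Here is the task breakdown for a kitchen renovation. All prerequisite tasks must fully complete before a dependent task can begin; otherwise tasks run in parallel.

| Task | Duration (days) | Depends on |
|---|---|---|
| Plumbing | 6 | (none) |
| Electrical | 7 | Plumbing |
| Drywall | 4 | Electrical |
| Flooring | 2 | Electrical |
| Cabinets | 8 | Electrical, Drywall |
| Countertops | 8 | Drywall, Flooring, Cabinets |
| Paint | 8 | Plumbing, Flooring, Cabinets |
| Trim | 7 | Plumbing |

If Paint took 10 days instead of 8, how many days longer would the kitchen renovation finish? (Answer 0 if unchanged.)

2

Critical path before the change: Plumbing→Electrical→Drywall→Cabinets→Paint = 6+7+4+8+8 = 33 giving 33 days.
Paint is on the critical path; changing it to 10 makes that path 35 days.
That remains the longest chain; total 35 days.
Change in finish: 35 − 33 = +2 days.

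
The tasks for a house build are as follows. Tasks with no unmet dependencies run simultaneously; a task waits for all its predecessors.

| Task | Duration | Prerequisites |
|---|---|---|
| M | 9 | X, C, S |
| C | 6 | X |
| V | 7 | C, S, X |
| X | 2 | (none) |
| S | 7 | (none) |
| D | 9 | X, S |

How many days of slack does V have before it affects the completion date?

The longest chain is X→C→M = 2+6+9 = 17; overall finish 17 days.
V finishes as early as 15 and must finish by 17.
So V can slip 17 − 15 = 2 days.

2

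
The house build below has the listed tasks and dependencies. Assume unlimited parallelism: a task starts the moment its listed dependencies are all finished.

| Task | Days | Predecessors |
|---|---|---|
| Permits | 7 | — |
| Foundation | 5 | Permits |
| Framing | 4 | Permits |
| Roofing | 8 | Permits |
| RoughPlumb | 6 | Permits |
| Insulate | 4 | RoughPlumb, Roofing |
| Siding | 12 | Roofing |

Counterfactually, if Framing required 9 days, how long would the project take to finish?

As given, the longest chain is Permits→Roofing→Siding = 7+8+12 = 27, so the finish is 27 days.
Framing has 16 days of float (longest path through it is 11).
That remains the longest chain; total 27 days.

27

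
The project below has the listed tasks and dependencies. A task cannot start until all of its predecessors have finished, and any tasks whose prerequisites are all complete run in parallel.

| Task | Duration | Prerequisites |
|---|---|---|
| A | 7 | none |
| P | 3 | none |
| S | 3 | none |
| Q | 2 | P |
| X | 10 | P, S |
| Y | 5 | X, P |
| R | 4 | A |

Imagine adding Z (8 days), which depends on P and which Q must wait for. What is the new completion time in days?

18

Originally the project takes 18 days.
With Z inserted, Q now waits for max(P, Z).
New critical path: P→X→Y = 3+10+5 = 18 ⇒ 18 days.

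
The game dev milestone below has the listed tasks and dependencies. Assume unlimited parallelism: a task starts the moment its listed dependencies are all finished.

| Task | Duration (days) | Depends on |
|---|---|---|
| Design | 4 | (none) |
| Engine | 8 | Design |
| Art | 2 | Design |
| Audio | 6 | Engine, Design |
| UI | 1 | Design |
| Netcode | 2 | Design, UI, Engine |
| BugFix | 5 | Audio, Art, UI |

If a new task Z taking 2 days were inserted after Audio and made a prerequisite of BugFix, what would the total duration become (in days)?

Originally the project takes 23 days.
With Z inserted, BugFix now waits for max(Audio, Art, UI, Z).
New critical path: Design→Engine→Audio→Z→BugFix = 4+8+6+2+5 = 25 ⇒ 25 days.

25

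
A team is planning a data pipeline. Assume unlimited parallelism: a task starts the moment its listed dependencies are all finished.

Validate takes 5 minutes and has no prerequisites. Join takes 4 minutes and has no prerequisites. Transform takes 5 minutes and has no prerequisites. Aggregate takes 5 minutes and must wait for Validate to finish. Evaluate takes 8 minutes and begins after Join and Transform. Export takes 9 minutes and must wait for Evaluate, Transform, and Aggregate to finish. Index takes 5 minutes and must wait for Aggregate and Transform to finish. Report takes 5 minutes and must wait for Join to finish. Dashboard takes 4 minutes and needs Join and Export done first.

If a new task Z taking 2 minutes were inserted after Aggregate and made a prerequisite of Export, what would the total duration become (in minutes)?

Originally the job takes 26 minutes.
With Z inserted, Export now waits for max(Evaluate, Transform, Aggregate, Z).
New critical path: Transform→Evaluate→Export→Dashboard = 5+8+9+4 = 26 ⇒ 26 minutes.

26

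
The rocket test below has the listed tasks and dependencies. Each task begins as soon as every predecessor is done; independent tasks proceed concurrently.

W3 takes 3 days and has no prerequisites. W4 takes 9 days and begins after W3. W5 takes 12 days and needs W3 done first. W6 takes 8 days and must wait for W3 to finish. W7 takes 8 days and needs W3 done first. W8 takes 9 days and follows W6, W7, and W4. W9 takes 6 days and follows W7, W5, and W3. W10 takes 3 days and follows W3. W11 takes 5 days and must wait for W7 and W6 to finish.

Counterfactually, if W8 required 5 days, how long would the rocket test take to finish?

Critical path before the change: W3→W4→W8 = 3+9+9 = 21 giving 21 days.
W8 lies on that path, so at 5 days the path becomes 17 days.
New critical path: W3→W5→W9 = 3+12+6 = 21 ⇒ 21 days.

21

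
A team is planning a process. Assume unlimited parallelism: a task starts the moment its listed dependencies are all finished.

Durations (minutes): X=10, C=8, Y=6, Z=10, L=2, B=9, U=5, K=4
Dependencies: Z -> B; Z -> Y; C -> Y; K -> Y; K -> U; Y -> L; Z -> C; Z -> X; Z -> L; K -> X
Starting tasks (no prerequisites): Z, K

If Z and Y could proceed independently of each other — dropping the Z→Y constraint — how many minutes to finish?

With the dependency in place, Z→C→Y→L = 10+8+6+2 = 26 sets the finish at 26 minutes.
Dropping Z→Y doesn't change Y's earliest start (18); another predecessor still binds.
After: Z→C→Y→L = 10+8+6+2 = 26 → 26 minutes.

26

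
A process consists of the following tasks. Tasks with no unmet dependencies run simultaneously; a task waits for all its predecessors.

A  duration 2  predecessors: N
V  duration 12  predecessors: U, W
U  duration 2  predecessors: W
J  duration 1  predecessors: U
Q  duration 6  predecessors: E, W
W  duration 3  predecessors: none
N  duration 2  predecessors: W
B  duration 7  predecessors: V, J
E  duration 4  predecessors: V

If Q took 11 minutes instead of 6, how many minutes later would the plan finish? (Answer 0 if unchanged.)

5

Critical path before the change: W→U→V→E→Q = 3+2+12+4+6 = 27 giving 27 minutes.
Q is on the critical path; changing it to 11 makes that path 32 minutes.
The critical path is still W→U→V→E→Q; finish is now 32 minutes.
Change in finish: 32 − 27 = +5 minutes.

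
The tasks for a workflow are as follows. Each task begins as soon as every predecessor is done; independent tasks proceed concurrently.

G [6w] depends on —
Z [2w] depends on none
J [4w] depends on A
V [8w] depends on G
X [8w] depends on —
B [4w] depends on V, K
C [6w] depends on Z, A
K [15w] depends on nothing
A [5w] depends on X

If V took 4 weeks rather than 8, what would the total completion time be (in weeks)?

Actual critical path: X→A→C = 8+5+6 = 19 ⇒ 19 weeks.
V has 1 week of float (longest path through it is 18).
That remains the longest chain; total 19 weeks.

19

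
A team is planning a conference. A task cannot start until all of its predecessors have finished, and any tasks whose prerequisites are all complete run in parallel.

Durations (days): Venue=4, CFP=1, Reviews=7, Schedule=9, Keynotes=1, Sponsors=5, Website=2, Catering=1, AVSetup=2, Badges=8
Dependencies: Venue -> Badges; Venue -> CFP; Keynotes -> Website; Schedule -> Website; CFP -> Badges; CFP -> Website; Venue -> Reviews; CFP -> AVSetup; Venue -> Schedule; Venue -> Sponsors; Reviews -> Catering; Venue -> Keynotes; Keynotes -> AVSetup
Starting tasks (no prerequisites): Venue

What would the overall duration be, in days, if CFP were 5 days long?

Baseline: Venue→Schedule→Website = 4+9+2 = 15 → 15 days.
The longest path through CFP is only 13 days, so CFP has float 2.
Now Venue→CFP→Badges = 4+5+8 = 17 is longest, so the finish becomes 17 days.

17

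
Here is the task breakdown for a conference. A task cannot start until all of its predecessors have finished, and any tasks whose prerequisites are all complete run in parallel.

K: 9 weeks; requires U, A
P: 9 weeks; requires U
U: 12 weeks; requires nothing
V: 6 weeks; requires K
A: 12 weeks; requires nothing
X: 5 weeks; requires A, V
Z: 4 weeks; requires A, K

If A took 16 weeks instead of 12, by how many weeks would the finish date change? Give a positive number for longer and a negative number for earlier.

4

The binding path is A→K→V→X = 12+9+6+5 = 32; finish at 32 weeks.
A lies on that path, so at 16 weeks the path becomes 36 weeks.
The critical path is still A→K→V→X; finish is now 36 weeks.
Change in finish: 36 − 32 = +4 weeks.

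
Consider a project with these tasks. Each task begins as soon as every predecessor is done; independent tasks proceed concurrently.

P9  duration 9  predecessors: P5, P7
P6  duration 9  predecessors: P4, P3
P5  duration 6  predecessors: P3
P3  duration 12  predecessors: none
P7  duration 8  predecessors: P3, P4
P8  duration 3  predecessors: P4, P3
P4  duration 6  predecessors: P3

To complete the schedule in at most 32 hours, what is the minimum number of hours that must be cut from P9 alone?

Current finish: 35 hours; target: 32.
P9 is on every critical path, so each hour cut from P9 cuts the finish by one (this holds down to a finish of 27).
Need 35 − 32 = 3 hours off P9 → P9 becomes 6 hours, finish becomes 32.

3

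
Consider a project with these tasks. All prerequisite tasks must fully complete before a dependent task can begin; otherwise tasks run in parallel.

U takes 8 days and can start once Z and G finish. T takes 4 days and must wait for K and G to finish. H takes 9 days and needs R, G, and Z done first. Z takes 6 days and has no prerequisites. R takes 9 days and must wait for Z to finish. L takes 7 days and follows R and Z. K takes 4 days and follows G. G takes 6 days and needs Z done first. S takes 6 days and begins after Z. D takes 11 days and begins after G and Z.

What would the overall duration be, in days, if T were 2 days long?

24

Baseline: Z→R→H = 6+9+9 = 24 → 24 days.
T has 4 days of float (longest path through it is 20).
That remains the longest chain; total 24 days.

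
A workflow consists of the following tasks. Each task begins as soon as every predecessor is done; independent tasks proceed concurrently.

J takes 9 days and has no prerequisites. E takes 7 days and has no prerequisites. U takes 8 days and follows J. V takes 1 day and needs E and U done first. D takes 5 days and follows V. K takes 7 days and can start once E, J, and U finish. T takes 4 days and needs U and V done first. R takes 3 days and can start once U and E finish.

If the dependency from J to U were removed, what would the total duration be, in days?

16

Original critical path: J→U→K = 9+8+7 = 24 ⇒ 24 days.
Without J→U, U's earliest start moves from 9 to 0.
New critical path: J→K = 9+7 = 16 ⇒ 16 days.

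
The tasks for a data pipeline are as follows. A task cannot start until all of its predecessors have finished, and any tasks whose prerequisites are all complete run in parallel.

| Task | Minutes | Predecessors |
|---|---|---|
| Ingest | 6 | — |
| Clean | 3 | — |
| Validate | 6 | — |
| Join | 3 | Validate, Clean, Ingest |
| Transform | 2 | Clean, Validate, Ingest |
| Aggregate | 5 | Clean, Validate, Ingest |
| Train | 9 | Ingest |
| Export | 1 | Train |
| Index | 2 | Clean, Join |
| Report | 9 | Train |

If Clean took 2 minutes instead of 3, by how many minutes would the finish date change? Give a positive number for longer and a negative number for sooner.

0

Actual critical path: Ingest→Train→Report = 6+9+9 = 24 ⇒ 24 minutes.
Clean has 16 minutes of float (longest path through it is 8).
No other chain overtakes it, so the finish is 24 minutes.
Change in finish: 24 − 24 = +0 minutes.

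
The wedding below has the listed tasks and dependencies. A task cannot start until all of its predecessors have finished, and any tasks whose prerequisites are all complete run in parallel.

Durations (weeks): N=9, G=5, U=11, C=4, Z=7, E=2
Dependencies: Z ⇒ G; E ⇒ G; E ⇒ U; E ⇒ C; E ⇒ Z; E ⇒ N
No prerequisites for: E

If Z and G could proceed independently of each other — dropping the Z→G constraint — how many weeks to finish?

With the dependency in place, E→Z→G = 2+7+5 = 14 sets the finish at 14 weeks.
Without Z→G, G's earliest start moves from 9 to 2.
New critical path: E→U = 2+11 = 13 ⇒ 13 weeks.

13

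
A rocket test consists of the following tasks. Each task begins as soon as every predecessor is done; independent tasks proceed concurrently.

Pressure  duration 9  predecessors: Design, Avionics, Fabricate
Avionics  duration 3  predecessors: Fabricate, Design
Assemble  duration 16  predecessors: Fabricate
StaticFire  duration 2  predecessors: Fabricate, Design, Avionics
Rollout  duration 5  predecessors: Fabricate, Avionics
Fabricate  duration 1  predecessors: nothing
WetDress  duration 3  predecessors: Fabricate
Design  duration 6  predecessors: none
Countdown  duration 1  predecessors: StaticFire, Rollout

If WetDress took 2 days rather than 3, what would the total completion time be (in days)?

Actual critical path: Design→Avionics→Pressure = 6+3+9 = 18 ⇒ 18 days.
WetDress is off the critical path — its longest chain is 4 days, giving 14 of slack.
The critical path is still Design→Avionics→Pressure; finish is now 18 days.

18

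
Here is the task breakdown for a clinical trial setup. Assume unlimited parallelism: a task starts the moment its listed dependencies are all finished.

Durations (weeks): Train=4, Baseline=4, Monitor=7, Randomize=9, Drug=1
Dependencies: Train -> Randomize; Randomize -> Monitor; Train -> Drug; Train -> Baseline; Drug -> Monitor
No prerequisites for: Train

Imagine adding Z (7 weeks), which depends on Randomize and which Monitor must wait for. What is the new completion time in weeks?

27

Originally the clinical trial setup takes 20 weeks.
With Z inserted, Monitor now waits for max(Randomize, Drug, Z).
New critical path: Train→Randomize→Z→Monitor = 4+9+7+7 = 27 ⇒ 27 weeks.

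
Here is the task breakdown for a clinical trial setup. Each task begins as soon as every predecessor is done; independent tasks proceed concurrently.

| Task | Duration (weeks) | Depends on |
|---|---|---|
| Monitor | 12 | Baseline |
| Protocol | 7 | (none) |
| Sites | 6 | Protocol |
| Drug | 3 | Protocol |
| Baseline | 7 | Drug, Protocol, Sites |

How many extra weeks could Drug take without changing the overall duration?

The longest chain is Protocol→Sites→Baseline→Monitor = 7+6+7+12 = 32; overall finish 32 weeks.
Drug finishes as early as 10 and must finish by 13.
Slack of Drug = 10 − 7 = 3 weeks.

3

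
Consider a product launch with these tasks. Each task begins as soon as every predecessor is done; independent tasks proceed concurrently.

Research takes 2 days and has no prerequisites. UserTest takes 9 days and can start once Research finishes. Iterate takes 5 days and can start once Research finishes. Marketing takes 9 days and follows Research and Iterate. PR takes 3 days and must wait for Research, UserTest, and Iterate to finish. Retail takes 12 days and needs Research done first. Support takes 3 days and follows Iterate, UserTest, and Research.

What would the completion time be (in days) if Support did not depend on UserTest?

Original critical path: Research→Iterate→Marketing = 2+5+9 = 16 ⇒ 16 days.
Without UserTest→Support, Support's earliest start moves from 11 to 7.
New critical path: Research→Iterate→Marketing = 2+5+9 = 16 ⇒ 16 days.

16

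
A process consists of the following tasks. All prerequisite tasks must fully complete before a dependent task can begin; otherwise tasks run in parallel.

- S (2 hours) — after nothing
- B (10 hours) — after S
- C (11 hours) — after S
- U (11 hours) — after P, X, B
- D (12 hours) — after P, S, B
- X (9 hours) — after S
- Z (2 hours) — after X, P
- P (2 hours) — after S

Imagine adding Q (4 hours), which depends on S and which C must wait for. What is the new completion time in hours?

Originally the schedule takes 24 hours.
With Q inserted, C now waits for max(S, Q).
New critical path: S→B→D = 2+10+12 = 24 ⇒ 24 hours.

24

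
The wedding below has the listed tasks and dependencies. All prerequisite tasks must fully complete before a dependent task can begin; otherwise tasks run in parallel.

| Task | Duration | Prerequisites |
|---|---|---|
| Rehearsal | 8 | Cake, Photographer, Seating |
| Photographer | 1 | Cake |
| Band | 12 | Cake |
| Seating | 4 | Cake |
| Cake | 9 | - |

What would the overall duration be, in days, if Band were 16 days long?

25

Baseline: Cake→Band = 9+12 = 21 → 21 days.
Since Band is critical, the +4 change carries straight to that chain (now 25 days).
That remains the longest chain; total 25 days.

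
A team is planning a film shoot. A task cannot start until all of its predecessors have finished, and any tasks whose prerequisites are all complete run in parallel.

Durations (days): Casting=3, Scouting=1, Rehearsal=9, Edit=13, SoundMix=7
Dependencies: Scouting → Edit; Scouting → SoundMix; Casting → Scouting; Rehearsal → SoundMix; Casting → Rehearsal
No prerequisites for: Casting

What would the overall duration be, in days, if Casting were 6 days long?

As given, the longest chain is Casting→Rehearsal→SoundMix = 3+9+7 = 19, so the finish is 19 days.
Casting is on the critical path; changing it to 6 makes that path 22 days.
The critical path is still Casting→Rehearsal→SoundMix; finish is now 22 days.

22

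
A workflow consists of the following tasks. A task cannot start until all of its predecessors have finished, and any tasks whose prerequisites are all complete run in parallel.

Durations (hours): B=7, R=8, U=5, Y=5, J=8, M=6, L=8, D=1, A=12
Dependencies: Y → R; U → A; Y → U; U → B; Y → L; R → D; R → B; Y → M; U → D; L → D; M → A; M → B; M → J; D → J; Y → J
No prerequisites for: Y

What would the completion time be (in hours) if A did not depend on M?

22

Original critical path: Y→M→A = 5+6+12 = 23 ⇒ 23 hours.
Without M→A, A's earliest start moves from 11 to 10.
After: Y→U→A = 5+5+12 = 22 → 22 hours.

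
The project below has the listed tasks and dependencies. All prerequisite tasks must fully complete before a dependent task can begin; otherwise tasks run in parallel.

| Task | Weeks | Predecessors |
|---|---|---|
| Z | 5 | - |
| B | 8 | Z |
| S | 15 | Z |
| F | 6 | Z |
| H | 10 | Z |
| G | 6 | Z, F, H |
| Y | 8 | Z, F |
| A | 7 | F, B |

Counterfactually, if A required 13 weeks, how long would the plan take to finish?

Baseline: Z→H→G = 5+10+6 = 21 → 21 weeks.
The longest path through A is only 20 weeks, so A has float 1.
Now Z→B→A = 5+8+13 = 26 is longest, so the finish becomes 26 weeks.

26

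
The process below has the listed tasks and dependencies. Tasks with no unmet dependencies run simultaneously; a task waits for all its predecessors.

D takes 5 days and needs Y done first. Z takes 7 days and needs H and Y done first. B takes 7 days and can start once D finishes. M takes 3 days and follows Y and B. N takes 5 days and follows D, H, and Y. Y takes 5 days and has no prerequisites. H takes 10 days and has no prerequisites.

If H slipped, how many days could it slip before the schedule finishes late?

Critical path: Y→D→B→M = 5+5+7+3 = 20, so the finish is 20 days.
The longest chain containing H totals 17 days.
Slack of H = 3 − 0 = 3 days.

3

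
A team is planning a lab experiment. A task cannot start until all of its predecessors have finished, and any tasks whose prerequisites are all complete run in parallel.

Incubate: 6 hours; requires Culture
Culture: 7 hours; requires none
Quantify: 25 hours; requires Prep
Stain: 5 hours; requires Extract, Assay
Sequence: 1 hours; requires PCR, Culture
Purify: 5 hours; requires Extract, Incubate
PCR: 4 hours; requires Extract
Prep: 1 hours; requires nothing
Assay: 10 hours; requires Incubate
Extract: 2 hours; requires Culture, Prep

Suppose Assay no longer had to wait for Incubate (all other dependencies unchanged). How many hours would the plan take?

Original critical path: Culture→Incubate→Assay→Stain = 7+6+10+5 = 28 ⇒ 28 hours.
Without Incubate→Assay, Assay's earliest start moves from 13 to 0.
After: Prep→Quantify = 1+25 = 26 → 26 hours.

26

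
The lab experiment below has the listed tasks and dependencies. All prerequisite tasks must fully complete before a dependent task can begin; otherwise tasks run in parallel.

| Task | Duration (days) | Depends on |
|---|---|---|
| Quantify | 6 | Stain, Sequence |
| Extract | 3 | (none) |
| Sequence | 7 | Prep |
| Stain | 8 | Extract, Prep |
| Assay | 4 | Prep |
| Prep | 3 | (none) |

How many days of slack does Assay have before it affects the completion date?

10

Prep→Stain→Quantify = 3+8+6 = 17 sets the makespan at 17 days.
Assay finishes as early as 7 and must finish by 17.
So Assay can slip 17 − 7 = 10 days.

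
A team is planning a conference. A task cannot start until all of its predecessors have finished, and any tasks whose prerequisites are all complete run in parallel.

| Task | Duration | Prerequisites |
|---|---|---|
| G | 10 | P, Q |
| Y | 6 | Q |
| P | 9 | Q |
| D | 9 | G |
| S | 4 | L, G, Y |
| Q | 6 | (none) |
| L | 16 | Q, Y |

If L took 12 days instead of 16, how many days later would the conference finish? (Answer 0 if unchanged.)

0

Actual critical path: Q→P→G→D = 6+9+10+9 = 34 ⇒ 34 days.
L is off the critical path — its longest chain is 32 days, giving 2 of slack.
That remains the longest chain; total 34 days.
Change in finish: 34 − 34 = +0 days.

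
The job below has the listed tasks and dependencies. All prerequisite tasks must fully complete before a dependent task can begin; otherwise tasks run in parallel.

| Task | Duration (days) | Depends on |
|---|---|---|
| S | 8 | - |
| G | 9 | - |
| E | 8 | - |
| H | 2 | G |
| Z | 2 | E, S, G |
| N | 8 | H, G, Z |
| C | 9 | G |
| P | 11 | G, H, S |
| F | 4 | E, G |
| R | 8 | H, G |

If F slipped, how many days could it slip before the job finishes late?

The longest chain is G→H→P = 9+2+11 = 22; overall finish 22 days.
F finishes as early as 13 and must finish by 22.
Slack of F = 18 − 9 = 9 days.

9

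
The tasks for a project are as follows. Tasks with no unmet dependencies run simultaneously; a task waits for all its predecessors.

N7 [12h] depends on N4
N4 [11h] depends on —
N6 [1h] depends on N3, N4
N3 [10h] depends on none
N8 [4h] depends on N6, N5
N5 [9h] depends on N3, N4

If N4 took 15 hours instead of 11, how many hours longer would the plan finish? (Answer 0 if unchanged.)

4

As given, the longest chain is N4→N5→N8 = 11+9+4 = 24, so the finish is 24 hours.
Since N4 is critical, the +4 change carries straight to that chain (now 28 hours).
The critical path is still N4→N5→N8; finish is now 28 hours.
Change in finish: 28 − 24 = +4 hours.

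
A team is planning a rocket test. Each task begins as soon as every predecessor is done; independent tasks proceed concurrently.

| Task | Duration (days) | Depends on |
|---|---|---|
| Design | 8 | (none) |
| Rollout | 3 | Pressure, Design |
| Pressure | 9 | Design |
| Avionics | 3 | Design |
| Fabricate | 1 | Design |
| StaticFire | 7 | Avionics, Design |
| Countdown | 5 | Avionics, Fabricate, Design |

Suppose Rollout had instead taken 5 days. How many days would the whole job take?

22

The binding path is Design→Pressure→Rollout = 8+9+3 = 20; finish at 20 days.
Since Rollout is critical, the +2 change carries straight to that chain (now 22 days).
No other chain overtakes it, so the finish is 22 days.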